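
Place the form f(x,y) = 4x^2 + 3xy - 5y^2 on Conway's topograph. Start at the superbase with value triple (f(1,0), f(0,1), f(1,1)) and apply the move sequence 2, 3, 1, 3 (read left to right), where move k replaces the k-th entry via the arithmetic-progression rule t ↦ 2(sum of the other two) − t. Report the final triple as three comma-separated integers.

start (4,-5,2) = (f(1,0),f(0,1),f(1,1))
replace slot 2: 2·(4+2) − (-5) = 17 → (4,17,2)
replace slot 3: 2·(4+17) − 2 = 40 → (4,17,40)
replace slot 1: 2·(17+40) − 4 = 110 → (110,17,40)
replace slot 3: 2·(110+17) − 40 = 214 → (110,17,214)

110,17,214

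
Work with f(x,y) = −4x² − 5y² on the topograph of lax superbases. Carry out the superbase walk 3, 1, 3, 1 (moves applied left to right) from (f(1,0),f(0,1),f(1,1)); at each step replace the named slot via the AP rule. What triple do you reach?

start (-4,-5,-9) = (f(1,0),f(0,1),f(1,1))
replace slot 3: 2·((-4)+(-5)) − (-9) = -9 → (-4,-5,-9)
replace slot 1: 2·((-5)+(-9)) − (-4) = -24 → (-24,-5,-9)
replace slot 3: 2·((-24)+(-5)) − (-9) = -49 → (-24,-5,-49)
replace slot 1: 2·((-5)+(-49)) − (-24) = -84 → (-84,-5,-49)

-84,-5,-49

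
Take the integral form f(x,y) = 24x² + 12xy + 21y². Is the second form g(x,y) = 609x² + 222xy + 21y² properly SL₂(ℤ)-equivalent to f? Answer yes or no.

D₁ = -1872, D₂ = -1872
f: flip: (24,12,21)→(21,-12,24)
f: reduced (well bottom): (21,-12,24) with a≤c, −a<b≤a
g: flip: (609,222,21)→(21,-222,609)
g: translate: b→-12 (≡-222 mod 42), so (21,-222,609)→(21,-12,24)
g: reduced (well bottom): (21,-12,24) with a≤c, −a<b≤a
reduced forms (21, -12, 24) vs (21, -12, 24) ⇒ equivalent

yes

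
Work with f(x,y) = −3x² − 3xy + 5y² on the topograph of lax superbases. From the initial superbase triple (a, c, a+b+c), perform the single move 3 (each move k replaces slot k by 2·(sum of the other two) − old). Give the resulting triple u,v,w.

start (-3,5,-1) = (f(1,0),f(0,1),f(1,1))
replace slot 3: 2·((-3)+5) − (-1) = 5 → (-3,5,5)

-3,5,5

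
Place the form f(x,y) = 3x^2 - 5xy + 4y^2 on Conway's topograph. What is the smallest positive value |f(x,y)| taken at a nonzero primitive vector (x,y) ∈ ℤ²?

translate: b→1 (≡-5 mod 6), so (3,-5,4)→(3,1,2)
flip: (3,1,2)→(2,-1,3)
reduced (well bottom): (2,-1,3) with a≤c, −a<b≤a
well minimum = a = 2

2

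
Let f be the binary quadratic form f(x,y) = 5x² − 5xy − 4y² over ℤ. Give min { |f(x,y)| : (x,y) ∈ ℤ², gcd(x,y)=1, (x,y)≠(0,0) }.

descent: ρ → (-4,5,5)  [lands on river]
river: ρ → (5,5,-4)
river: ρ → (-4,3,6)
river: ρ → (6,9,-1)
river: ρ → (-1,9,6)
river: ρ → (6,3,-4)
closes: descent 1, river 6
min |a| on river = 1

1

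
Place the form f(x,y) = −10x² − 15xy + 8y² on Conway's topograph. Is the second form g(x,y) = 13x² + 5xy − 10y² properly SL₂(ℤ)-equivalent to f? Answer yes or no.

D₁ = 545, D₂ = 545
river cycle of f (length 8): (8, 15, -10), (-10, 5, 13), (13, 21, -2), (-2, 23, 2), (2, 21, -13), (-13, 5, 10), (10, 15, -8), (-8, 17, 8)
river cycle of g (length 8): (-10, 15, 8), (8, 17, -8), (-8, 15, 10), (10, 5, -13), (-13, 21, 2), (2, 23, -2), (-2, 21, 13), (13, 5, -10)
cycles differ ⇒ inequivalent

no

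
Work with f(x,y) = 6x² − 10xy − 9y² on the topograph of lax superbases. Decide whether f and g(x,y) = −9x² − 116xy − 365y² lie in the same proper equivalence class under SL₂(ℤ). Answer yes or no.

D₁ = 316, D₂ = 316
river cycle of f (length 6): (-9, 10, 6), (6, 14, -5), (-5, 16, 3), (3, 14, -10), (-10, 6, 7), (7, 8, -9)
river cycle of g (length 6): (-9, 10, 6), (6, 14, -5), (-5, 16, 3), (3, 14, -10), (-10, 6, 7), (7, 8, -9)
cycles coincide ⇒ equivalent

yes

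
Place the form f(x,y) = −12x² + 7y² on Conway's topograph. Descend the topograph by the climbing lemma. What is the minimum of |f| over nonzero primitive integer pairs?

descent: ρ → (7,14,-5)  [lands on river]
river: ρ → (-5,16,4)
river: ρ → (4,16,-5)
river: ρ → (-5,14,7)
closes: descent 1, river 4
min |a| on river = 4

4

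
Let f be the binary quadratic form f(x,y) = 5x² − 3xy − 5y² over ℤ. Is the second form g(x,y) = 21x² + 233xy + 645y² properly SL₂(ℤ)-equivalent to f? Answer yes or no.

D₁ = 109, D₂ = 109
river cycle of f (length 14): (-5, 3, 5), (5, 7, -3), (-3, 5, 7), (7, 9, -1), (-1, 9, 7), (7, 5, -3), (-3, 7, 5), (5, 3, -5), (-5, 7, 3), (3, 5, -7), … (4 more)
river cycle of g (length 14): (3, 7, -5), (-5, 3, 5), (5, 7, -3), (-3, 5, 7), (7, 9, -1), (-1, 9, 7), (7, 5, -3), (-3, 7, 5), (5, 3, -5), (-5, 7, 3), … (4 more)
cycles coincide ⇒ equivalent

yes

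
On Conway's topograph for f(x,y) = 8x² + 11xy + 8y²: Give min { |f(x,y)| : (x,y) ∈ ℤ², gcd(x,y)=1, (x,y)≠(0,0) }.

translate: b→-5 (≡11 mod 16), so (8,11,8)→(8,-5,5)
flip: (8,-5,5)→(5,5,8)
reduced (well bottom): (5,5,8) with a≤c, −a<b≤a
well minimum = a = 5

5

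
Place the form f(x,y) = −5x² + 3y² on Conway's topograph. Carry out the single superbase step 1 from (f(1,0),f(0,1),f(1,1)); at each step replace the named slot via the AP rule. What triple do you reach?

start (-5,3,-2) = (f(1,0),f(0,1),f(1,1))
replace slot 1: 2·(3+(-2)) − (-5) = 7 → (7,3,-2)

7,3,-2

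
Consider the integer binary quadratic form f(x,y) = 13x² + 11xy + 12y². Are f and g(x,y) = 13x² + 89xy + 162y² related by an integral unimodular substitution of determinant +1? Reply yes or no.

D₁ = -503, D₂ = -503
f: flip: (13,11,12)→(12,-11,13)
f: reduced (well bottom): (12,-11,13) with a≤c, −a<b≤a
g: translate: b→11 (≡89 mod 26), so (13,89,162)→(13,11,12)
g: flip: (13,11,12)→(12,-11,13)
g: reduced (well bottom): (12,-11,13) with a≤c, −a<b≤a
reduced forms (12, -11, 13) vs (12, -11, 13) ⇒ equivalent

yes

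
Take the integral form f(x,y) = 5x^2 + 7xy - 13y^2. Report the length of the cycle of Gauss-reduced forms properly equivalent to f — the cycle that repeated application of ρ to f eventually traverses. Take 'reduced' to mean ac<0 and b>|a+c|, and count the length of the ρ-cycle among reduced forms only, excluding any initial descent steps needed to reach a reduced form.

D = 309, ⌊√D⌋ = 17
descent: ρ → (-13,-7,5)
descent: ρ → (5,17,-1)  [lands on river]
river: ρ → (-1,17,5)
river: ρ → (5,13,-7)
river: ρ → (-7,15,3)
river: ρ → (3,15,-7)
river: ρ → (-7,13,5)
ρ-cycle length = 6 (tail of 2 descent steps not counted)

6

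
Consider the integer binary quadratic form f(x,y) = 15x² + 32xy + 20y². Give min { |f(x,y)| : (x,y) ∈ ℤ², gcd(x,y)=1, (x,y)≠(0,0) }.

translate: b→2 (≡32 mod 30), so (15,32,20)→(15,2,3)
flip: (15,2,3)→(3,-2,15)
reduced (well bottom): (3,-2,15) with a≤c, −a<b≤a
well minimum = a = 3

3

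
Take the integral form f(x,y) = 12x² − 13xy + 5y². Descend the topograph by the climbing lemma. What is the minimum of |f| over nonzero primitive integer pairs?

translate: b→11 (≡-13 mod 24), so (12,-13,5)→(12,11,4)
flip: (12,11,4)→(4,-11,12)
translate: b→-3 (≡-11 mod 8), so (4,-11,12)→(4,-3,5)
reduced (well bottom): (4,-3,5) with a≤c, −a<b≤a
well minimum = a = 4

4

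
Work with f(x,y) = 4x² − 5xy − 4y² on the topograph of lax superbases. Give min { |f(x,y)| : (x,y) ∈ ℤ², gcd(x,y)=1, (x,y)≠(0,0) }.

descent: ρ → (-4,5,4)  [lands on river]
river: ρ → (4,3,-5)
river: ρ → (-5,7,2)
river: ρ → (2,9,-1)
river: ρ → (-1,9,2)
river: ρ → (2,7,-5)
river: ρ → (-5,3,4)
river: ρ → (4,5,-4)
river: ρ → (-4,3,5)
river: ρ → (5,7,-2)
river: ρ → (-2,9,1)
river: ρ → (1,9,-2)
river: ρ → (-2,7,5)
river: ρ → (5,3,-4)
closes: descent 1, river 14
min |a| on river = 1

1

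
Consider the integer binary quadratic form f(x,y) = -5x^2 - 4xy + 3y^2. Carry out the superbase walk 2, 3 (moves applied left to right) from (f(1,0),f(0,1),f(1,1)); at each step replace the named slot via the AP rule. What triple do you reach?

start (-5,3,-6) = (f(1,0),f(0,1),f(1,1))
replace slot 2: 2·((-5)+(-6)) − 3 = -25 → (-5,-25,-6)
replace slot 3: 2·((-5)+(-25)) − (-6) = -54 → (-5,-25,-54)

-5,-25,-54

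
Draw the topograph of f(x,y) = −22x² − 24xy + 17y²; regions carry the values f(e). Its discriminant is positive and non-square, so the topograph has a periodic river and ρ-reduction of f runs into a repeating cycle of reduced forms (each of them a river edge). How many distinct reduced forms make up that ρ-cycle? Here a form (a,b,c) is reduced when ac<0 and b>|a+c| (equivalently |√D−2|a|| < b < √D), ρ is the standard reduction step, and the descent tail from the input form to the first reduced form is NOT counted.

D = 2072, ⌊√D⌋ = 45
descent: ρ → (17,24,-22)  [lands on river]
river: ρ → (-22,20,19)
river: ρ → (19,18,-23)
river: ρ → (-23,28,14)
river: ρ → (14,28,-23)
river: ρ → (-23,18,19)
river: ρ → (19,20,-22)
river: ρ → (-22,24,17)
river: ρ → (17,44,-2)
river: ρ → (-2,44,17)
ρ-cycle length = 10 (tail of 1 descent step not counted)

10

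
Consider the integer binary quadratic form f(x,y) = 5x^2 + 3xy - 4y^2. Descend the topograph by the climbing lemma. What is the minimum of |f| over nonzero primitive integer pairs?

river: ρ → (-4,5,4)
river: ρ → (4,3,-5)
river: ρ → (-5,7,2)
river: ρ → (2,9,-1)
river: ρ → (-1,9,2)
river: ρ → (2,7,-5)
river: ρ → (-5,3,4)
river: ρ → (4,5,-4)
river: ρ → (-4,3,5)
river: ρ → (5,7,-2)
river: ρ → (-2,9,1)
river: ρ → (1,9,-2)
river: ρ → (-2,7,5)
river: ρ → (5,3,-4)
closes: descent 0, river 14
min |a| on river = 1

1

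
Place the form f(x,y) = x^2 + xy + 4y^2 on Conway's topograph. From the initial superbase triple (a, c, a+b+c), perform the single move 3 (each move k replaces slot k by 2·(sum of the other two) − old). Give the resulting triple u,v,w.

start (1,4,6) = (f(1,0),f(0,1),f(1,1))
replace slot 3: 2·(1+4) − 6 = 4 → (1,4,4)

1,4,4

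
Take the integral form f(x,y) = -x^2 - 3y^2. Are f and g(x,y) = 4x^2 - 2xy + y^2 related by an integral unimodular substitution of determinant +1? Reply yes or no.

D₁ = -12, D₂ = -12
f is negative-definite; reduce −f:
−f: reduced (well bottom): (1,0,3) with a≤c, −a<b≤a
flip sign back: reduced form of f is (-1,0,-3)
g: flip: (4,-2,1)→(1,2,4)
g: translate: b→0 (≡2 mod 2), so (1,2,4)→(1,0,3)
g: reduced (well bottom): (1,0,3) with a≤c, −a<b≤a
reduced forms (-1, 0, -3) vs (1, 0, 3) ⇒ inequivalent

no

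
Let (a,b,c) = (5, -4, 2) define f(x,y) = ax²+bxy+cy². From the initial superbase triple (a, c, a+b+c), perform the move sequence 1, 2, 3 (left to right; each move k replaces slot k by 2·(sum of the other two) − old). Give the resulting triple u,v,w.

start (5,2,3) = (f(1,0),f(0,1),f(1,1))
replace slot 1: 2·(2+3) − 5 = 5 → (5,2,3)
replace slot 2: 2·(5+3) − 2 = 14 → (5,14,3)
replace slot 3: 2·(5+14) − 3 = 35 → (5,14,35)

5,14,35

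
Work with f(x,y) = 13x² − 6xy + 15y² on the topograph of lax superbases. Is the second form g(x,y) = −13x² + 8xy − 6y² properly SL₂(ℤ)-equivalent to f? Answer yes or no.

D₁ = -744, D₂ = -248
discriminants differ ⇒ not SL₂(ℤ)-equivalent

no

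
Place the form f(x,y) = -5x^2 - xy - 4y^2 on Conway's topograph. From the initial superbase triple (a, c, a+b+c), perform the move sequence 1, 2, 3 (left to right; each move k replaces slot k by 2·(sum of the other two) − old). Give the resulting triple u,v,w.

start (-5,-4,-10) = (f(1,0),f(0,1),f(1,1))
replace slot 1: 2·((-4)+(-10)) − (-5) = -23 → (-23,-4,-10)
replace slot 2: 2·((-23)+(-10)) − (-4) = -62 → (-23,-62,-10)
replace slot 3: 2·((-23)+(-62)) − (-10) = -160 → (-23,-62,-160)

-23,-62,-160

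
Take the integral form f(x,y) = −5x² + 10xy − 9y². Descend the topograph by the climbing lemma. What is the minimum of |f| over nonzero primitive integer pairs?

translate: b→0 (≡-10 mod 10), so (5,-10,9)→(5,0,4)
flip: (5,0,4)→(4,0,5)
reduced (well bottom): (4,0,5) with a≤c, −a<b≤a
well minimum |f| = |-4| = 4 (negative-definite)

4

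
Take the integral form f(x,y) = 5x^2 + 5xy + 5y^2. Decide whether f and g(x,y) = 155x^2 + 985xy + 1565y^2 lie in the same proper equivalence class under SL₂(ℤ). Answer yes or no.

D₁ = -75, D₂ = -75
f: reduced (well bottom): (5,5,5) with a≤c, −a<b≤a
g: translate: b→55 (≡985 mod 310), so (155,985,1565)→(155,55,5)
g: flip: (155,55,5)→(5,-55,155)
g: translate: b→5 (≡-55 mod 10), so (5,-55,155)→(5,5,5)
g: reduced (well bottom): (5,5,5) with a≤c, −a<b≤a
reduced forms (5, 5, 5) vs (5, 5, 5) ⇒ equivalent

yes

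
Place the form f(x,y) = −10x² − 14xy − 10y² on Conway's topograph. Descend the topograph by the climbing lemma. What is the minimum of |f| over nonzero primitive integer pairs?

translate: b→-6 (≡14 mod 20), so (10,14,10)→(10,-6,6)
flip: (10,-6,6)→(6,6,10)
reduced (well bottom): (6,6,10) with a≤c, −a<b≤a
well minimum |f| = |-6| = 6 (negative-definite)

6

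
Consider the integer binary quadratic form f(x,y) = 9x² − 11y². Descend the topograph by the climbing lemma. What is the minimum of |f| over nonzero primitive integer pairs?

descent: ρ → (-11,0,9)
descent: ρ → (9,18,-2)  [lands on river]
river: ρ → (-2,18,9)
closes: descent 2, river 2
min |a| on river = 2

2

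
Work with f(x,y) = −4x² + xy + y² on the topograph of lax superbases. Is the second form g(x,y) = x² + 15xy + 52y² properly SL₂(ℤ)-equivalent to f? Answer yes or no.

D₁ = 17, D₂ = 17
river cycle of f (length 6): (1, 3, -2), (-2, 1, 2), (2, 3, -1), (-1, 3, 2), (2, 1, -2), (-2, 3, 1)
river cycle of g (length 6): (1, 3, -2), (-2, 1, 2), (2, 3, -1), (-1, 3, 2), (2, 1, -2), (-2, 3, 1)
cycles coincide ⇒ equivalent

yes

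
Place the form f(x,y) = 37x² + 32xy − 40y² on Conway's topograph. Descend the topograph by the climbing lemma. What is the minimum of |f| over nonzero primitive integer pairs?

river: ρ → (-40,48,29)
river: ρ → (29,68,-20)
river: ρ → (-20,52,53)
river: ρ → (53,54,-19)
river: ρ → (-19,60,44)
river: ρ → (44,28,-35)
river: ρ → (-35,42,37)
river: ρ → (37,32,-40)
closes: descent 0, river 8
min |a| on river = 19

19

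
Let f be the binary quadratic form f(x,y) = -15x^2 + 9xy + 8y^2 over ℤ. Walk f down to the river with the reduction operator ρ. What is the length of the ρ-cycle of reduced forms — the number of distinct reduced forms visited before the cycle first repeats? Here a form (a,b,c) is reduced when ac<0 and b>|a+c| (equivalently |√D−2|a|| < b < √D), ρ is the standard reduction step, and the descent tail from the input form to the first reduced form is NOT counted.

D = 561, ⌊√D⌋ = 23
river: ρ → (8,23,-1)
river: ρ → (-1,23,8)
river: ρ → (8,9,-15)
river: ρ → (-15,21,2)
river: ρ → (2,23,-4)
river: ρ → (-4,17,17)
river: ρ → (17,17,-4)
river: ρ → (-4,23,2)
river: ρ → (2,21,-15)
river: ρ → (-15,9,8)
ρ-cycle length = 10 (tail of 0 descent steps not counted)

10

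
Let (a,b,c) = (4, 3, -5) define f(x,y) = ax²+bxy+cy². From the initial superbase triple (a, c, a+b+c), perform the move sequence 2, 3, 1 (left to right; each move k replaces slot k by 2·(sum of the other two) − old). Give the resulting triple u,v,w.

start (4,-5,2) = (f(1,0),f(0,1),f(1,1))
replace slot 2: 2·(4+2) − (-5) = 17 → (4,17,2)
replace slot 3: 2·(4+17) − 2 = 40 → (4,17,40)
replace slot 1: 2·(17+40) − 4 = 110 → (110,17,40)

110,17,40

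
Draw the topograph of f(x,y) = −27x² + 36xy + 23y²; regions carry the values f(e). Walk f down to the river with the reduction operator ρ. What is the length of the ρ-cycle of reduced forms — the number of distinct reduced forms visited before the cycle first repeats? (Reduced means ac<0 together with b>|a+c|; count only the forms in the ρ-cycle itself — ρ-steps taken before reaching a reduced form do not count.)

D = 3780, ⌊√D⌋ = 61
river: ρ → (23,56,-7)
river: ρ → (-7,56,23)
river: ρ → (23,36,-27)
river: ρ → (-27,18,32)
river: ρ → (32,46,-13)
river: ρ → (-13,58,8)
river: ρ → (8,54,-27)
river: ρ → (-27,54,8)
river: ρ → (8,58,-13)
river: ρ → (-13,46,32)
river: ρ → (32,18,-27)
river: ρ → (-27,36,23)
ρ-cycle length = 12 (tail of 0 descent steps not counted)

12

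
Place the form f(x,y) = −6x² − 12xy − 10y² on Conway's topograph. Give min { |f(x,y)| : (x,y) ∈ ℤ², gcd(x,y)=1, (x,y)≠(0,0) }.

translate: b→0 (≡12 mod 12), so (6,12,10)→(6,0,4)
flip: (6,0,4)→(4,0,6)
reduced (well bottom): (4,0,6) with a≤c, −a<b≤a
well minimum |f| = |-4| = 4 (negative-definite)

4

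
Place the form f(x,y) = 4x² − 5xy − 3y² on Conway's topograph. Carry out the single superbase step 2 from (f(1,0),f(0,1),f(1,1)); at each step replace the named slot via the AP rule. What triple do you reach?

start (4,-3,-4) = (f(1,0),f(0,1),f(1,1))
replace slot 2: 2·(4+(-4)) − (-3) = 3 → (4,3,-4)

4,3,-4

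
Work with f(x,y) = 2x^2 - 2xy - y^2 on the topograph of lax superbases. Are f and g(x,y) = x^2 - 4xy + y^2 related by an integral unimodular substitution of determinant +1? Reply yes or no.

D₁ = 12, D₂ = 12
river cycle of f (length 2): (-1, 2, 2), (2, 2, -1)
river cycle of g (length 2): (1, 2, -2), (-2, 2, 1)
cycles differ ⇒ inequivalent

no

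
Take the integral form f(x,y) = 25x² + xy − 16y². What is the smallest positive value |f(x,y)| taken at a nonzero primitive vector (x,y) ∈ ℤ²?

descent: ρ → (-16,31,10)  [lands on river]
river: ρ → (10,29,-19)
river: ρ → (-19,9,20)
river: ρ → (20,31,-8)
river: ρ → (-8,33,16)
river: ρ → (16,31,-10)
river: ρ → (-10,29,19)
river: ρ → (19,9,-20)
river: ρ → (-20,31,8)
river: ρ → (8,33,-16)
closes: descent 1, river 10
min |a| on river = 8

8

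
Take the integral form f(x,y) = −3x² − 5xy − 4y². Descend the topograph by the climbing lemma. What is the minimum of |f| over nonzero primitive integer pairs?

translate: b→-1 (≡5 mod 6), so (3,5,4)→(3,-1,2)
flip: (3,-1,2)→(2,1,3)
reduced (well bottom): (2,1,3) with a≤c, −a<b≤a
well minimum |f| = |-2| = 2 (negative-definite)

2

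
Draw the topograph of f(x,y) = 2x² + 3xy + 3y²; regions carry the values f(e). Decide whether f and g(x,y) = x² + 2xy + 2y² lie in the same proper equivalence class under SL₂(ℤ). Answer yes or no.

D₁ = -15, D₂ = -4
discriminants differ ⇒ not SL₂(ℤ)-equivalent

no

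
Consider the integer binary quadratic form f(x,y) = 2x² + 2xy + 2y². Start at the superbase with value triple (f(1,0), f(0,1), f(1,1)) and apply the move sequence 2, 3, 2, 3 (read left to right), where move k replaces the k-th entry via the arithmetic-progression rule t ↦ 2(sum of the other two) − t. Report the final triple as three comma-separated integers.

start (2,2,6) = (f(1,0),f(0,1),f(1,1))
replace slot 2: 2·(2+6) − 2 = 14 → (2,14,6)
replace slot 3: 2·(2+14) − 6 = 26 → (2,14,26)
replace slot 2: 2·(2+26) − 14 = 42 → (2,42,26)
replace slot 3: 2·(2+42) − 26 = 62 → (2,42,62)

2,42,62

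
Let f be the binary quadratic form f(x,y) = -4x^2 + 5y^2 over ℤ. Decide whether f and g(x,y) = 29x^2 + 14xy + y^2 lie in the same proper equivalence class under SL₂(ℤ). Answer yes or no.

D₁ = 80, D₂ = 80
river cycle of f (length 2): (-4, 8, 1), (1, 8, -4)
river cycle of g (length 2): (1, 8, -4), (-4, 8, 1)
cycles coincide ⇒ equivalent

yes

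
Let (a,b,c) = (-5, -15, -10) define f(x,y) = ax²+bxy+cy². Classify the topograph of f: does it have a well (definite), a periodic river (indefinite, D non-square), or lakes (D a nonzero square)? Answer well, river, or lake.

D = b²−4ac = (-15)² − 4·(-5)·(-10) = 25
D = 5² is a perfect square ⇒ form factors over ℤ ⇒ lakes

lake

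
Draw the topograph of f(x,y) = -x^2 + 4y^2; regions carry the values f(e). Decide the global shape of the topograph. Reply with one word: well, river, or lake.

D = b²−4ac = 0² − 4·(-1)·4 = 16
D = 4² is a perfect square ⇒ form factors over ℤ ⇒ lakes

lake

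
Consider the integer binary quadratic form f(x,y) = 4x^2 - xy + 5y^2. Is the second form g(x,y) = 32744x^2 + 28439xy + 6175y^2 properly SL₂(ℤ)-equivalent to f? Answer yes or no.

D₁ = -79, D₂ = -79
f: reduced (well bottom): (4,-1,5) with a≤c, −a<b≤a
g: flip: (32744,28439,6175)→(6175,-28439,32744)
g: translate: b→-3739 (≡-28439 mod 12350), so (6175,-28439,32744)→(6175,-3739,566)
g: flip: (6175,-3739,566)→(566,3739,6175)
g: translate: b→343 (≡3739 mod 1132), so (566,3739,6175)→(566,343,52)
g: flip: (566,343,52)→(52,-343,566)
g: translate: b→-31 (≡-343 mod 104), so (52,-343,566)→(52,-31,5)
g: flip: (52,-31,5)→(5,31,52)
g: translate: b→1 (≡31 mod 10), so (5,31,52)→(5,1,4)
g: flip: (5,1,4)→(4,-1,5)
g: reduced (well bottom): (4,-1,5) with a≤c, −a<b≤a
reduced forms (4, -1, 5) vs (4, -1, 5) ⇒ equivalent

yes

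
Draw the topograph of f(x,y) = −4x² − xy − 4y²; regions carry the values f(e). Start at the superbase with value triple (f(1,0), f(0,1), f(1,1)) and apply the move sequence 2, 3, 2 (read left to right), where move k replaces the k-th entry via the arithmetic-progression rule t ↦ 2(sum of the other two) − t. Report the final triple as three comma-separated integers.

start (-4,-4,-9) = (f(1,0),f(0,1),f(1,1))
replace slot 2: 2·((-4)+(-9)) − (-4) = -22 → (-4,-22,-9)
replace slot 3: 2·((-4)+(-22)) − (-9) = -43 → (-4,-22,-43)
replace slot 2: 2·((-4)+(-43)) − (-22) = -72 → (-4,-72,-43)

-4,-72,-43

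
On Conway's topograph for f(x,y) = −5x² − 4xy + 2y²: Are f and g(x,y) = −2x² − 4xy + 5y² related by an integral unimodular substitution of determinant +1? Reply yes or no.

D₁ = 56, D₂ = 56
river cycle of f (length 4): (2, 4, -5), (-5, 6, 1), (1, 6, -5), (-5, 4, 2)
river cycle of g (length 4): (5, 4, -2), (-2, 4, 5), (5, 6, -1), (-1, 6, 5)
cycles differ ⇒ inequivalent

no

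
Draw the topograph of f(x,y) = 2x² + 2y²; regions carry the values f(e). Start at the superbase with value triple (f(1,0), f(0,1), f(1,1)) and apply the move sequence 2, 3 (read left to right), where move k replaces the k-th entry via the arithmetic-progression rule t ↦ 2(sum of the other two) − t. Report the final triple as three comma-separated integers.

start (2,2,4) = (f(1,0),f(0,1),f(1,1))
replace slot 2: 2·(2+4) − 2 = 10 → (2,10,4)
replace slot 3: 2·(2+10) − 4 = 20 → (2,10,20)

2,10,20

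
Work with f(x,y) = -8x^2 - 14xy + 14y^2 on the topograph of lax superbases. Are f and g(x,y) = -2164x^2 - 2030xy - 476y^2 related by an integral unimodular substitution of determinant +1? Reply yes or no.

D₁ = 644, D₂ = 644
river cycle of f (length 10): (14, 14, -8), (-8, 18, 10), (10, 22, -4), (-4, 18, 20), (20, 22, -2), (-2, 22, 20), (20, 18, -4), (-4, 22, 10), (10, 18, -8), (-8, 14, 14)
river cycle of g (length 10): (-8, 18, 10), (10, 22, -4), (-4, 18, 20), (20, 22, -2), (-2, 22, 20), (20, 18, -4), (-4, 22, 10), (10, 18, -8), (-8, 14, 14), (14, 14, -8)
cycles coincide ⇒ equivalent

yes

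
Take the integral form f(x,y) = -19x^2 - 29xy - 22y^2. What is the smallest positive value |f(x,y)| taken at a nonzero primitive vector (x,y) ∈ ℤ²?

translate: b→-9 (≡29 mod 38), so (19,29,22)→(19,-9,12)
flip: (19,-9,12)→(12,9,19)
reduced (well bottom): (12,9,19) with a≤c, −a<b≤a
well minimum |f| = |-12| = 12 (negative-definite)

12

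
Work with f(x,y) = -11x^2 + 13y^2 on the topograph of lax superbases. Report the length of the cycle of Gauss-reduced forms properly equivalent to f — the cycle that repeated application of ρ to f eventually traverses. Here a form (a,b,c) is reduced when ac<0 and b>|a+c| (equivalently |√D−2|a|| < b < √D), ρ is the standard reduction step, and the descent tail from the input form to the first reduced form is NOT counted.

D = 572, ⌊√D⌋ = 23
descent: ρ → (13,0,-11)
descent: ρ → (-11,22,2)  [lands on river]
river: ρ → (2,22,-11)
ρ-cycle length = 2 (tail of 2 descent steps not counted)

2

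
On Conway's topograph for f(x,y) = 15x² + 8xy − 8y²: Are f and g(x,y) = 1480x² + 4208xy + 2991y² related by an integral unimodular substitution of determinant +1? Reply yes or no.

D₁ = 544, D₂ = 544
river cycle of f (length 4): (-8, 8, 15), (15, 22, -1), (-1, 22, 15), (15, 8, -8)
river cycle of g (length 4): (-1, 22, 15), (15, 8, -8), (-8, 8, 15), (15, 22, -1)
cycles coincide ⇒ equivalent

yes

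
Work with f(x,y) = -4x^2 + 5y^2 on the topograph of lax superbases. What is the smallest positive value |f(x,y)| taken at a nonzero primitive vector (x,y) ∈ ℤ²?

descent: ρ → (5,0,-4)
descent: ρ → (-4,8,1)  [lands on river]
river: ρ → (1,8,-4)
closes: descent 2, river 2
min |a| on river = 1

1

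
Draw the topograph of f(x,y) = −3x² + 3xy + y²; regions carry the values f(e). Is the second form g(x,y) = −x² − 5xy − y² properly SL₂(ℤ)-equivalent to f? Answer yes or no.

D₁ = 21, D₂ = 21
river cycle of f (length 2): (1, 3, -3), (-3, 3, 1)
river cycle of g (length 2): (-1, 3, 3), (3, 3, -1)
cycles differ ⇒ inequivalent

no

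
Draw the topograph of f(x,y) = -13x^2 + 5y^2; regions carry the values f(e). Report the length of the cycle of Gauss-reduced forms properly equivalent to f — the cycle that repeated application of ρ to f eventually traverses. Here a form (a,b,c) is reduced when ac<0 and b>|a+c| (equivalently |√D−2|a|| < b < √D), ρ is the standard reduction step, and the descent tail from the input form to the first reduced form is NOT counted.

D = 260, ⌊√D⌋ = 16
descent: ρ → (5,10,-8)  [lands on river]
river: ρ → (-8,6,7)
river: ρ → (7,8,-7)
river: ρ → (-7,6,8)
river: ρ → (8,10,-5)
river: ρ → (-5,10,8)
river: ρ → (8,6,-7)
river: ρ → (-7,8,7)
river: ρ → (7,6,-8)
river: ρ → (-8,10,5)
ρ-cycle length = 10 (tail of 1 descent step not counted)

10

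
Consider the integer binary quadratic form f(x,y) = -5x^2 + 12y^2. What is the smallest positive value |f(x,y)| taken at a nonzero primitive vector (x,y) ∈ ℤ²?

descent: ρ → (12,0,-5)
descent: ρ → (-5,10,7)  [lands on river]
river: ρ → (7,4,-8)
river: ρ → (-8,12,3)
river: ρ → (3,12,-8)
river: ρ → (-8,4,7)
river: ρ → (7,10,-5)
closes: descent 2, river 6
min |a| on river = 3

3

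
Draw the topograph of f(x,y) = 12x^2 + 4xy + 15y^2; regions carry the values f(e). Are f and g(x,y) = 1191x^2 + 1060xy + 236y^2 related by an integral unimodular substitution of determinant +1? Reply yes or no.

D₁ = -704, D₂ = -704
f: reduced (well bottom): (12,4,15) with a≤c, −a<b≤a
g: flip: (1191,1060,236)→(236,-1060,1191)
g: translate: b→-116 (≡-1060 mod 472), so (236,-1060,1191)→(236,-116,15)
g: flip: (236,-116,15)→(15,116,236)
g: translate: b→-4 (≡116 mod 30), so (15,116,236)→(15,-4,12)
g: flip: (15,-4,12)→(12,4,15)
g: reduced (well bottom): (12,4,15) with a≤c, −a<b≤a
reduced forms (12, 4, 15) vs (12, 4, 15) ⇒ equivalent

yes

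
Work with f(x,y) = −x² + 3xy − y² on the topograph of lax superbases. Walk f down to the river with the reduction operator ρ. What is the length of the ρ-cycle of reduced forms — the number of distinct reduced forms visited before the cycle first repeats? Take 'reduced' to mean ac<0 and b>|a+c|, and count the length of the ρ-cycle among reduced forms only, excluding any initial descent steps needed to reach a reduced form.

D = 5, ⌊√D⌋ = 2
descent: ρ → (-1,1,1)  [lands on river]
river: ρ → (1,1,-1)
ρ-cycle length = 2 (tail of 1 descent step not counted)

2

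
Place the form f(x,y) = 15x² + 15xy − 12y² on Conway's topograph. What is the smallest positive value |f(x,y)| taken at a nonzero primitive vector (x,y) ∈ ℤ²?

river: ρ → (-12,9,18)
river: ρ → (18,27,-3)
river: ρ → (-3,27,18)
river: ρ → (18,9,-12)
river: ρ → (-12,15,15)
river: ρ → (15,15,-12)
closes: descent 0, river 6
min |a| on river = 3

3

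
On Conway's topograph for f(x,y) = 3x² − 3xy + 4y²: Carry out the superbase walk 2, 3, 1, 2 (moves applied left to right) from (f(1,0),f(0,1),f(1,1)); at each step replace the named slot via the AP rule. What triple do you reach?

start (3,4,4) = (f(1,0),f(0,1),f(1,1))
replace slot 2: 2·(3+4) − 4 = 10 → (3,10,4)
replace slot 3: 2·(3+10) − 4 = 22 → (3,10,22)
replace slot 1: 2·(10+22) − 3 = 61 → (61,10,22)
replace slot 2: 2·(61+22) − 10 = 156 → (61,156,22)

61,156,22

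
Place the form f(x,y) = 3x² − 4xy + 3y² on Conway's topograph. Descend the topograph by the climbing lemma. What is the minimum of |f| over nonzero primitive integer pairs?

translate: b→2 (≡-4 mod 6), so (3,-4,3)→(3,2,2)
flip: (3,2,2)→(2,-2,3)
translate: b→2 (≡-2 mod 4), so (2,-2,3)→(2,2,3)
reduced (well bottom): (2,2,3) with a≤c, −a<b≤a
well minimum = a = 2

2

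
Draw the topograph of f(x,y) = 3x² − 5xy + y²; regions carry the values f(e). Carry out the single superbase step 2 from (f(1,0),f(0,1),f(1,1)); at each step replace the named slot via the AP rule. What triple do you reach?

start (3,1,-1) = (f(1,0),f(0,1),f(1,1))
replace slot 2: 2·(3+(-1)) − 1 = 3 → (3,3,-1)

3,3,-1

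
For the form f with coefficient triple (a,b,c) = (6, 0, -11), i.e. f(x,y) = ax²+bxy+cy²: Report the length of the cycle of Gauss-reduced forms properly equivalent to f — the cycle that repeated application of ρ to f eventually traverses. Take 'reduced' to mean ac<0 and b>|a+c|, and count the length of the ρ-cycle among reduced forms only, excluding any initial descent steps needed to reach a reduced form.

D = 264, ⌊√D⌋ = 16
descent: ρ → (-11,0,6)
descent: ρ → (6,12,-5)  [lands on river]
river: ρ → (-5,8,10)
river: ρ → (10,12,-3)
river: ρ → (-3,12,10)
river: ρ → (10,8,-5)
river: ρ → (-5,12,6)
ρ-cycle length = 6 (tail of 2 descent steps not counted)

6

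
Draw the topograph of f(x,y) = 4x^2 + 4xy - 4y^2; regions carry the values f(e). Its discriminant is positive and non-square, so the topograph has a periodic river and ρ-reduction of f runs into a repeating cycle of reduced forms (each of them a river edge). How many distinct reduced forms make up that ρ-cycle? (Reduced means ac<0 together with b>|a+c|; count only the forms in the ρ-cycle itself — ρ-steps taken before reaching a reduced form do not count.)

D = 80, ⌊√D⌋ = 8
river: ρ → (-4,4,4)
river: ρ → (4,4,-4)
ρ-cycle length = 2 (tail of 0 descent steps not counted)

2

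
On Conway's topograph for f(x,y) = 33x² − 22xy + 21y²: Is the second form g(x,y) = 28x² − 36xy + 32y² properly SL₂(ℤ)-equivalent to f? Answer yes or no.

D₁ = -2288, D₂ = -2288
f: flip: (33,-22,21)→(21,22,33)
f: translate: b→-20 (≡22 mod 42), so (21,22,33)→(21,-20,32)
f: reduced (well bottom): (21,-20,32) with a≤c, −a<b≤a
g: translate: b→20 (≡-36 mod 56), so (28,-36,32)→(28,20,24)
g: flip: (28,20,24)→(24,-20,28)
g: reduced (well bottom): (24,-20,28) with a≤c, −a<b≤a
reduced forms (21, -20, 32) vs (24, -20, 28) ⇒ inequivalent

no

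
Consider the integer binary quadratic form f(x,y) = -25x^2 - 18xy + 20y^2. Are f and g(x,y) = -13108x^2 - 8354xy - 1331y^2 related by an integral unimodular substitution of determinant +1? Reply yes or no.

D₁ = 2324, D₂ = 2324
river cycle of f (length 24): (20, 18, -25), (-25, 32, 13), (13, 46, -4), (-4, 42, 35), (35, 28, -11), (-11, 38, 20), (20, 42, -7), (-7, 42, 20), (20, 38, -11), (-11, 28, 35), … (14 more)
river cycle of g (length 24): (-25, 32, 13), (13, 46, -4), (-4, 42, 35), (35, 28, -11), (-11, 38, 20), (20, 42, -7), (-7, 42, 20), (20, 38, -11), (-11, 28, 35), (35, 42, -4), … (14 more)
cycles coincide ⇒ equivalent

yes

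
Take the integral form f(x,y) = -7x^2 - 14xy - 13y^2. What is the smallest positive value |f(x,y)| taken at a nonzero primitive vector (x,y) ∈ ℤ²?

translate: b→0 (≡14 mod 14), so (7,14,13)→(7,0,6)
flip: (7,0,6)→(6,0,7)
reduced (well bottom): (6,0,7) with a≤c, −a<b≤a
well minimum |f| = |-6| = 6 (negative-definite)

6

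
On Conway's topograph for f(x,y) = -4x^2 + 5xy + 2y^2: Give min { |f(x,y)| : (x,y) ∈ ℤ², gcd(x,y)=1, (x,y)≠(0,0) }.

river: ρ → (2,7,-1)
river: ρ → (-1,7,2)
river: ρ → (2,5,-4)
river: ρ → (-4,3,3)
river: ρ → (3,3,-4)
river: ρ → (-4,5,2)
closes: descent 0, river 6
min |a| on river = 1

1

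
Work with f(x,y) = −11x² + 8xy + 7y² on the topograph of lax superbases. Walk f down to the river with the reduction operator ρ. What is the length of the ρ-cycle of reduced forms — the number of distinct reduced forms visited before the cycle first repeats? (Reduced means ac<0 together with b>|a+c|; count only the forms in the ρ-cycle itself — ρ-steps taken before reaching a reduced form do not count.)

D = 372, ⌊√D⌋ = 19
river: ρ → (7,6,-12)
river: ρ → (-12,18,1)
river: ρ → (1,18,-12)
river: ρ → (-12,6,7)
river: ρ → (7,8,-11)
river: ρ → (-11,14,4)
river: ρ → (4,18,-3)
river: ρ → (-3,18,4)
river: ρ → (4,14,-11)
river: ρ → (-11,8,7)
ρ-cycle length = 10 (tail of 0 descent steps not counted)

10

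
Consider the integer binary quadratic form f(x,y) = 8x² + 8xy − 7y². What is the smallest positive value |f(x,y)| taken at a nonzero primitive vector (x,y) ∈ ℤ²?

river: ρ → (-7,6,9)
river: ρ → (9,12,-4)
river: ρ → (-4,12,9)
river: ρ → (9,6,-7)
river: ρ → (-7,8,8)
river: ρ → (8,8,-7)
closes: descent 0, river 6
min |a| on river = 4

4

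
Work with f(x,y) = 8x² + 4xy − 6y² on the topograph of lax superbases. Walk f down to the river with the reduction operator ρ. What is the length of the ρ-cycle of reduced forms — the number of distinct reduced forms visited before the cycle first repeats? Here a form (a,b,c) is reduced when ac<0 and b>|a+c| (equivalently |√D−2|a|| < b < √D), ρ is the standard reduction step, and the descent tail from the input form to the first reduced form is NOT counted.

D = 208, ⌊√D⌋ = 14
river: ρ → (-6,8,6)
river: ρ → (6,4,-8)
river: ρ → (-8,12,2)
river: ρ → (2,12,-8)
river: ρ → (-8,4,6)
river: ρ → (6,8,-6)
river: ρ → (-6,4,8)
river: ρ → (8,12,-2)
river: ρ → (-2,12,8)
river: ρ → (8,4,-6)
ρ-cycle length = 10 (tail of 0 descent steps not counted)

10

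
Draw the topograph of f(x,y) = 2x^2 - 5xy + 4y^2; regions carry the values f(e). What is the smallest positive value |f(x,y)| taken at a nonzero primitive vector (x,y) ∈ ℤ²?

translate: b→-1 (≡-5 mod 4), so (2,-5,4)→(2,-1,1)
flip: (2,-1,1)→(1,1,2)
reduced (well bottom): (1,1,2) with a≤c, −a<b≤a
well minimum = a = 1

1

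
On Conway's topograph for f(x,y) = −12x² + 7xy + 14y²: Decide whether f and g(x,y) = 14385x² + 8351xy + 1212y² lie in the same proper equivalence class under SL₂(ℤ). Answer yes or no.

D₁ = 721, D₂ = 721
river cycle of f (length 36): (14, 21, -5), (-5, 19, 18), (18, 17, -6), (-6, 19, 15), (15, 11, -10), (-10, 9, 16), (16, 23, -3), (-3, 25, 8), (8, 23, -6), (-6, 25, 4), … (26 more)
river cycle of g (length 36): (14, 21, -5), (-5, 19, 18), (18, 17, -6), (-6, 19, 15), (15, 11, -10), (-10, 9, 16), (16, 23, -3), (-3, 25, 8), (8, 23, -6), (-6, 25, 4), … (26 more)
cycles coincide ⇒ equivalent

yes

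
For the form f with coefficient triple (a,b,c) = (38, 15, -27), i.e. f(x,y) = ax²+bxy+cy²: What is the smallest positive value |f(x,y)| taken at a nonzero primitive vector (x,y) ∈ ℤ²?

river: ρ → (-27,39,26)
river: ρ → (26,65,-1)
river: ρ → (-1,65,26)
river: ρ → (26,39,-27)
river: ρ → (-27,15,38)
river: ρ → (38,61,-4)
river: ρ → (-4,59,53)
river: ρ → (53,47,-10)
river: ρ → (-10,53,38)
river: ρ → (38,23,-25)
river: ρ → (-25,27,36)
river: ρ → (36,45,-16)
river: ρ → (-16,51,27)
river: ρ → (27,57,-10)
river: ρ → (-10,63,9)
river: ρ → (9,63,-10)
river: ρ → (-10,57,27)
river: ρ → (27,51,-16)
river: ρ → (-16,45,36)
river: ρ → (36,27,-25)
river: ρ → (-25,23,38)
river: ρ → (38,53,-10)
river: ρ → (-10,47,53)
river: ρ → (53,59,-4)
river: ρ → (-4,61,38)
river: ρ → (38,15,-27)
closes: descent 0, river 26
min |a| on river = 1

1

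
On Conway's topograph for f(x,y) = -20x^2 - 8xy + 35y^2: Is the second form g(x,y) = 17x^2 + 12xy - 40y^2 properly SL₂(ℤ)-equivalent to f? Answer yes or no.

D₁ = 2864, D₂ = 2864
river cycle of f (length 28): (-20, 32, 23), (23, 14, -29), (-29, 44, 8), (8, 52, -5), (-5, 48, 28), (28, 8, -25), (-25, 42, 11), (11, 46, -17), (-17, 22, 35), (35, 48, -4), … (18 more)
river cycle of g (length 28): (17, 46, -11), (-11, 42, 25), (25, 8, -28), (-28, 48, 5), (5, 52, -8), (-8, 44, 29), (29, 14, -23), (-23, 32, 20), (20, 48, -7), (-7, 50, 13), … (18 more)
cycles differ ⇒ inequivalent

no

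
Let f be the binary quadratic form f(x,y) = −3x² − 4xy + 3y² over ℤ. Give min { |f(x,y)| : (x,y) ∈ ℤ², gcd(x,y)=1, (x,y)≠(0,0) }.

descent: ρ → (3,4,-3)  [lands on river]
river: ρ → (-3,2,4)
river: ρ → (4,6,-1)
river: ρ → (-1,6,4)
river: ρ → (4,2,-3)
river: ρ → (-3,4,3)
river: ρ → (3,2,-4)
river: ρ → (-4,6,1)
river: ρ → (1,6,-4)
river: ρ → (-4,2,3)
closes: descent 1, river 10
min |a| on river = 1

1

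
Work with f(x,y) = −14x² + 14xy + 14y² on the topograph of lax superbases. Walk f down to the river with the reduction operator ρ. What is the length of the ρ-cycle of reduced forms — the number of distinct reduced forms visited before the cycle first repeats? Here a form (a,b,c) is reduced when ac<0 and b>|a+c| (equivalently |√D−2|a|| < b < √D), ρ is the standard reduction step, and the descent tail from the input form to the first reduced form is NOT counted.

D = 980, ⌊√D⌋ = 31
river: ρ → (14,14,-14)
river: ρ → (-14,14,14)
ρ-cycle length = 2 (tail of 0 descent steps not counted)

2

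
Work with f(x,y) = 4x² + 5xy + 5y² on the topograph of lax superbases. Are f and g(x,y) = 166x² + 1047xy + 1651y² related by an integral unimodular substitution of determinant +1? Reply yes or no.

D₁ = -55, D₂ = -55
f: translate: b→-3 (≡5 mod 8), so (4,5,5)→(4,-3,4)
f: flip: (4,-3,4)→(4,3,4)
f: reduced (well bottom): (4,3,4) with a≤c, −a<b≤a
g: translate: b→51 (≡1047 mod 332), so (166,1047,1651)→(166,51,4)
g: flip: (166,51,4)→(4,-51,166)
g: translate: b→-3 (≡-51 mod 8), so (4,-51,166)→(4,-3,4)
g: flip: (4,-3,4)→(4,3,4)
g: reduced (well bottom): (4,3,4) with a≤c, −a<b≤a
reduced forms (4, 3, 4) vs (4, 3, 4) ⇒ equivalent

yes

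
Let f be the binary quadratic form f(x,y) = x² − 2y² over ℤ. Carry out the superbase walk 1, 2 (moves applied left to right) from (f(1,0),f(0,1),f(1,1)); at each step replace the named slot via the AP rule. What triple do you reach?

start (1,-2,-1) = (f(1,0),f(0,1),f(1,1))
replace slot 1: 2·((-2)+(-1)) − 1 = -7 → (-7,-2,-1)
replace slot 2: 2·((-7)+(-1)) − (-2) = -14 → (-7,-14,-1)

-7,-14,-1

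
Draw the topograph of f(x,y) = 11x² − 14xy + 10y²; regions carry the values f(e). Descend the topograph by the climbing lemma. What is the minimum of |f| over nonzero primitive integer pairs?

translate: b→8 (≡-14 mod 22), so (11,-14,10)→(11,8,7)
flip: (11,8,7)→(7,-8,11)
translate: b→6 (≡-8 mod 14), so (7,-8,11)→(7,6,10)
reduced (well bottom): (7,6,10) with a≤c, −a<b≤a
well minimum = a = 7

7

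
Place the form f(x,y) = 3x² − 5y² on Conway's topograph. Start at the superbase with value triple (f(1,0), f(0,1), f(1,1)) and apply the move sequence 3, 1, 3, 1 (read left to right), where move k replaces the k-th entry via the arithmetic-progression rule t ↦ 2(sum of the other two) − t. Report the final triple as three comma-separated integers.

start (3,-5,-2) = (f(1,0),f(0,1),f(1,1))
replace slot 3: 2·(3+(-5)) − (-2) = -2 → (3,-5,-2)
replace slot 1: 2·((-5)+(-2)) − 3 = -17 → (-17,-5,-2)
replace slot 3: 2·((-17)+(-5)) − (-2) = -42 → (-17,-5,-42)
replace slot 1: 2·((-5)+(-42)) − (-17) = -77 → (-77,-5,-42)

-77,-5,-42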